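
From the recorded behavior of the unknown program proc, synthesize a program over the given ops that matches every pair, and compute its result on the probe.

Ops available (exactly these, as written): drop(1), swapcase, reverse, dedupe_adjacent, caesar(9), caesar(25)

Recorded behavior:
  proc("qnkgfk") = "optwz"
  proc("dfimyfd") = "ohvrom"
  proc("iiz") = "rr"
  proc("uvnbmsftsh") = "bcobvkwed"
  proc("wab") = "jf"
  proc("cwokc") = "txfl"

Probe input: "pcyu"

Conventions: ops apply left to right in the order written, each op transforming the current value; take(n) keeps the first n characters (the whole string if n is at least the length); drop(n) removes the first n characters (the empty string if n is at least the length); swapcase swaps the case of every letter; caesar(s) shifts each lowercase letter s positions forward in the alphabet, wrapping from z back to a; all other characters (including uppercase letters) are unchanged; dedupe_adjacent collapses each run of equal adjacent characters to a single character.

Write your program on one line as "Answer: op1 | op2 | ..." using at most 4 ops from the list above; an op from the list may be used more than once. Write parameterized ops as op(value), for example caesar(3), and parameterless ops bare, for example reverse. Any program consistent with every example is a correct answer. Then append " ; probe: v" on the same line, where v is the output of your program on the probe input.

reverse | caesar(9) | drop(1) ; probe: "hly"

Check, running the answer program on each example:
  "qnkgfk" -> "kfgknq" -> "toptwz" -> "optwz"
  "dfimyfd" -> "dfymifd" -> "mohvrom" -> "ohvrom"
  "iiz" -> "zii" -> "irr" -> "rr"
  "uvnbmsftsh" -> "hstfsmbnvu" -> "qbcobvkwed" -> "bcobvkwed"
  "wab" -> "baw" -> "kjf" -> "jf"
  "cwokc" -> "ckowc" -> "ltxfl" -> "txfl"
  probe: "pcyu" -> "uycp" -> "dhly" -> "hly"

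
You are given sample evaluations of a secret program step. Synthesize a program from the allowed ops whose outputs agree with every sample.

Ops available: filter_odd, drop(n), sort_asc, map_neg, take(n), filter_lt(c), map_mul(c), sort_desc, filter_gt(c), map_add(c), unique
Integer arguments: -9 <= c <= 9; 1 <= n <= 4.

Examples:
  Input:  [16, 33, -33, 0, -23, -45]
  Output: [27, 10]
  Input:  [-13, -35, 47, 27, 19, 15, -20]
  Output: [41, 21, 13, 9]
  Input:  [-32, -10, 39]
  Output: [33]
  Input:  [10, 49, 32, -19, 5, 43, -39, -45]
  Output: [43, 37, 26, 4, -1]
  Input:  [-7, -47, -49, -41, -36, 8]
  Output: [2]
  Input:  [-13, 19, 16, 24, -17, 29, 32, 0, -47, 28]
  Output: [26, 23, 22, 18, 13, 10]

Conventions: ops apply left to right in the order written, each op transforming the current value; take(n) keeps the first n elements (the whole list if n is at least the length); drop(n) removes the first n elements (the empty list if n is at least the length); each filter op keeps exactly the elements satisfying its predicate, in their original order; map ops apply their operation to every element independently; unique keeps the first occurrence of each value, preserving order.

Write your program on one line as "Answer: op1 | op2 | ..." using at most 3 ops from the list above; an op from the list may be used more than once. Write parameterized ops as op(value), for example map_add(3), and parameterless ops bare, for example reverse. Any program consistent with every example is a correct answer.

filter_gt(4) | sort_desc | map_add(-6)

Check, running the answer program on each example:
  [16, 33, -33, 0, -23, -45] -> [16, 33] -> [33, 16] -> [27, 10]
  [-13, -35, 47, 27, 19, 15, -20] -> [47, 27, 19, 15] -> [47, 27, 19, 15] -> [41, 21, 13, 9]
  [-32, -10, 39] -> [39] -> [39] -> [33]
  [10, 49, 32, -19, 5, 43, -39, -45] -> [10, 49, 32, 5, 43] -> [49, 43, 32, 10, 5] -> [43, 37, 26, 4, -1]
  [-7, -47, -49, -41, -36, 8] -> [8] -> [8] -> [2]
  [-13, 19, 16, 24, -17, 29, 32, 0, -47, 28] -> [19, 16, 24, 29, 32, 28] -> [32, 29, 28, 24, 19, 16] -> [26, 23, 22, 18, 13, 10]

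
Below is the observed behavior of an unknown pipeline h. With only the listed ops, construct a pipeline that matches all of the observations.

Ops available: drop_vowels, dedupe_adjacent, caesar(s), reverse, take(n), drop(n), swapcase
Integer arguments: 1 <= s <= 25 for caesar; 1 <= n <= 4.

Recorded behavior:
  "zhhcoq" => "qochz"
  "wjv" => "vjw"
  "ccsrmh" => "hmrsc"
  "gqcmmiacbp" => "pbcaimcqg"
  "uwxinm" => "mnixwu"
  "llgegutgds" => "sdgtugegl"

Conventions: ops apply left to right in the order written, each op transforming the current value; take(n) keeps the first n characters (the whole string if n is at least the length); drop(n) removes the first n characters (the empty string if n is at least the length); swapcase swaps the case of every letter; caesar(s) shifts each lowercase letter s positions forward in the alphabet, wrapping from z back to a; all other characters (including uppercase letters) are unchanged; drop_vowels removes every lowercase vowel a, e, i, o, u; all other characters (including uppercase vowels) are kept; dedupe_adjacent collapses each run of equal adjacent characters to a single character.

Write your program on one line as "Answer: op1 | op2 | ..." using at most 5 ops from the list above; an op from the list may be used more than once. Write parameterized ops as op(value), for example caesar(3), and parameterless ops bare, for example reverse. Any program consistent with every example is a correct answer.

dedupe_adjacent | swapcase | reverse | swapcase

Check, running the answer program on each example:
  "zhhcoq" -> "zhcoq" -> "ZHCOQ" -> "QOCHZ" -> "qochz"
  "wjv" -> "wjv" -> "WJV" -> "VJW" -> "vjw"
  "ccsrmh" -> "csrmh" -> "CSRMH" -> "HMRSC" -> "hmrsc"
  "gqcmmiacbp" -> "gqcmiacbp" -> "GQCMIACBP" -> "PBCAIMCQG" -> "pbcaimcqg"
  "uwxinm" -> "uwxinm" -> "UWXINM" -> "MNIXWU" -> "mnixwu"
  "llgegutgds" -> "lgegutgds" -> "LGEGUTGDS" -> "SDGTUGEGL" -> "sdgtugegl"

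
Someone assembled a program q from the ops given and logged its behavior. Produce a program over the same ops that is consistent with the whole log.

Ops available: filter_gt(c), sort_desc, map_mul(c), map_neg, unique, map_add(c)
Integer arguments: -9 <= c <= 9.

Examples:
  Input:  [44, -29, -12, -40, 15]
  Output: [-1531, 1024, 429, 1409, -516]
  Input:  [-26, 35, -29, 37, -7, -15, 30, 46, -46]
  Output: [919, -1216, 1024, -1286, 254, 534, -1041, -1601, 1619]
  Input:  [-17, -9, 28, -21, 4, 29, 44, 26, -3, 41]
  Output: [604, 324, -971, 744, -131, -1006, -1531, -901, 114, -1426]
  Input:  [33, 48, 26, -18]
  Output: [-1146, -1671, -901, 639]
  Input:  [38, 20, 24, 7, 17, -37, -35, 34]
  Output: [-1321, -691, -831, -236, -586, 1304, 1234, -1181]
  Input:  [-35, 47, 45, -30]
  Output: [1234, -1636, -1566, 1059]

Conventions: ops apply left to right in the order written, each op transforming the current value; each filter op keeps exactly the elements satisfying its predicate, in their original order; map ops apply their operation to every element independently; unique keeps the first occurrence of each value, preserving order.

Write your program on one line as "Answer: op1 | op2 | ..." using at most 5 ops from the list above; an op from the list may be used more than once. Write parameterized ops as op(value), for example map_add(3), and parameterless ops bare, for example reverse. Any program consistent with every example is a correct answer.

map_mul(-5) | map_mul(-7) | map_neg | map_add(9)

Check, running the answer program on each example:
  [44, -29, -12, -40, 15] -> [-220, 145, 60, 200, -75] -> [1540, -1015, -420, -1400, 525] -> [-1540, 1015, 420, 1400, -525] -> [-1531, 1024, 429, 1409, -516]
  [-26, 35, -29, 37, -7, -15, 30, 46, -46] -> [130, -175, 145, -185, 35, 75, -150, -230, 230] -> [-910, 1225, -1015, 1295, -245, -525, 1050, 1610, -1610] -> [910, -1225, 1015, -1295, 245, 525, -1050, -1610, 1610] -> [919, -1216, 1024, -1286, 254, 534, -1041, -1601, 1619]
  [-17, -9, 28, -21, 4, 29, 44, 26, -3, 41] -> [85, 45, -140, 105, -20, -145, -220, -130, 15, -205] -> [-595, -315, 980, -735, 140, 1015, 1540, 910, -105, 1435] -> [595, 315, -980, 735, -140, -1015, -1540, -910, 105, -1435] -> [604, 324, -971, 744, -131, -1006, -1531, -901, 114, -1426]
  [33, 48, 26, -18] -> [-165, -240, -130, 90] -> [1155, 1680, 910, -630] -> [-1155, -1680, -910, 630] -> [-1146, -1671, -901, 639]
  [38, 20, 24, 7, 17, -37, -35, 34] -> [-190, -100, -120, -35, -85, 185, 175, -170] -> [1330, 700, 840, 245, 595, -1295, -1225, 1190] -> [-1330, -700, -840, -245, -595, 1295, 1225, -1190] -> [-1321, -691, -831, -236, -586, 1304, 1234, -1181]
  [-35, 47, 45, -30] -> [175, -235, -225, 150] -> [-1225, 1645, 1575, -1050] -> [1225, -1645, -1575, 1050] -> [1234, -1636, -1566, 1059]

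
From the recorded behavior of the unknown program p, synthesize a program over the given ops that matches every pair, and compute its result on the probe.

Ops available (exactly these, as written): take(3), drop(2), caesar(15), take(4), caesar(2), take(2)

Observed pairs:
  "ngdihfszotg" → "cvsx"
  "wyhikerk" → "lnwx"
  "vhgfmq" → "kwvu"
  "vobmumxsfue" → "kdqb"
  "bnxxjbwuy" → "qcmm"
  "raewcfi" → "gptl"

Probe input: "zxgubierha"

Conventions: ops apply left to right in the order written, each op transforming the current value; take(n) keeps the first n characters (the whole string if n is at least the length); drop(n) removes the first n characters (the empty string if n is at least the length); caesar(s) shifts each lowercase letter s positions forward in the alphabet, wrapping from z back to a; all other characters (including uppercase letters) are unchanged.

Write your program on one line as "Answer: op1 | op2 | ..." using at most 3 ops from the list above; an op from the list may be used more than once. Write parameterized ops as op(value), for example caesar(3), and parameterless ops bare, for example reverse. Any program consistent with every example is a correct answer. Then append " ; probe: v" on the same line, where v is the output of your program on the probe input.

caesar(15) | take(4) ; probe: "omvj"

Check, running the answer program on each example:
  "ngdihfszotg" -> "cvsxwuhodiv" -> "cvsx"
  "wyhikerk" -> "lnwxztgz" -> "lnwx"
  "vhgfmq" -> "kwvubf" -> "kwvu"
  "vobmumxsfue" -> "kdqbjbmhujt" -> "kdqb"
  "bnxxjbwuy" -> "qcmmyqljn" -> "qcmm"
  "raewcfi" -> "gptlrux" -> "gptl"
  probe: "zxgubierha" -> "omvjqxtgwp" -> "omvj"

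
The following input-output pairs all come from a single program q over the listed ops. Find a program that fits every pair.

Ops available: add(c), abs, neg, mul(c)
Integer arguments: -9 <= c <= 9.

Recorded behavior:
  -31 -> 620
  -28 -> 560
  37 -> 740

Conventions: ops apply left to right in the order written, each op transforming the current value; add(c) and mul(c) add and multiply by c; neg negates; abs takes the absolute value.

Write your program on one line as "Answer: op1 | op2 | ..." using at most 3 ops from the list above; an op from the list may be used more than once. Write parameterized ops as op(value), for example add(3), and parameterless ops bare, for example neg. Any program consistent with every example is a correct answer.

mul(4) | abs | mul(5)

Check, running the answer program on each example:
  -31 -> -124 -> 124 -> 620
  -28 -> -112 -> 112 -> 560
  37 -> 148 -> 148 -> 740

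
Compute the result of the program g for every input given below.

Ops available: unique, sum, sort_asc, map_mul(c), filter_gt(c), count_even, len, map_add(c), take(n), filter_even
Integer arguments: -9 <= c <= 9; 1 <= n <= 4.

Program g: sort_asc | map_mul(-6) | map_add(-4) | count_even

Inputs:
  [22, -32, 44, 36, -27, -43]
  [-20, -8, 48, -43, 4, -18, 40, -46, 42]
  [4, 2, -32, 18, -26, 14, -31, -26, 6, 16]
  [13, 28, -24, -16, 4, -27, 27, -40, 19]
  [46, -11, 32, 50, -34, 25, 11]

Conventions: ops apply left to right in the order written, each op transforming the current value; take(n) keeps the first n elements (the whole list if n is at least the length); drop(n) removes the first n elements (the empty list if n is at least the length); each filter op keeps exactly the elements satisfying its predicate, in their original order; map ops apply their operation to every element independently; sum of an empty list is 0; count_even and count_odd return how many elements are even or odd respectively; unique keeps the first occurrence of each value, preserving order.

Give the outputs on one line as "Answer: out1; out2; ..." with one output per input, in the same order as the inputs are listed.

Execution, op by op:
  [22, -32, 44, 36, -27, -43] -> [-43, -32, -27, 22, 36, 44] -> [258, 192, 162, -132, -216, -264] -> [254, 188, 158, -136, -220, -268] -> 6
  [-20, -8, 48, -43, 4, -18, 40, -46, 42] -> [-46, -43, -20, -18, -8, 4, 40, 42, 48] -> [276, 258, 120, 108, 48, -24, -240, -252, -288] -> [272, 254, 116, 104, 44, -28, -244, -256, -292] -> 9
  [4, 2, -32, 18, -26, 14, -31, -26, 6, 16] -> [-32, -31, -26, -26, 2, 4, 6, 14, 16, 18] -> [192, 186, 156, 156, -12, -24, -36, -84, -96, -108] -> [188, 182, 152, 152, -16, -28, -40, -88, -100, -112] -> 10
  [13, 28, -24, -16, 4, -27, 27, -40, 19] -> [-40, -27, -24, -16, 4, 13, 19, 27, 28] -> [240, 162, 144, 96, -24, -78, -114, -162, -168] -> [236, 158, 140, 92, -28, -82, -118, -166, -172] -> 9
  [46, -11, 32, 50, -34, 25, 11] -> [-34, -11, 11, 25, 32, 46, 50] -> [204, 66, -66, -150, -192, -276, -300] -> [200, 62, -70, -154, -196, -280, -304] -> 7

6; 9; 10; 9; 7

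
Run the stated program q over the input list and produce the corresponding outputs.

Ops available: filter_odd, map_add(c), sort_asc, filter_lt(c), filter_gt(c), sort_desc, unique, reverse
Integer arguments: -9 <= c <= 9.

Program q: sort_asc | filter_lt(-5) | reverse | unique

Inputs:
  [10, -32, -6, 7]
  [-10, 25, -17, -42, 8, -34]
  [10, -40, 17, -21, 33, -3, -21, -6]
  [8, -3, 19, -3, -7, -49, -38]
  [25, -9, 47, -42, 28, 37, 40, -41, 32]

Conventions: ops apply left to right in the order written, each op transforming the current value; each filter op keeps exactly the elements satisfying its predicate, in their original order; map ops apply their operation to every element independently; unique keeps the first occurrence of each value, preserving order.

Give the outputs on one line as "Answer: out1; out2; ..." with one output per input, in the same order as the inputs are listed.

[-6, -32]; [-10, -17, -34, -42]; [-6, -21, -40]; [-7, -38, -49]; [-9, -41, -42]

Execution, op by op:
  [10, -32, -6, 7] -> [-32, -6, 7, 10] -> [-32, -6] -> [-6, -32] -> [-6, -32]
  [-10, 25, -17, -42, 8, -34] -> [-42, -34, -17, -10, 8, 25] -> [-42, -34, -17, -10] -> [-10, -17, -34, -42] -> [-10, -17, -34, -42]
  [10, -40, 17, -21, 33, -3, -21, -6] -> [-40, -21, -21, -6, -3, 10, 17, 33] -> [-40, -21, -21, -6] -> [-6, -21, -21, -40] -> [-6, -21, -40]
  [8, -3, 19, -3, -7, -49, -38] -> [-49, -38, -7, -3, -3, 8, 19] -> [-49, -38, -7] -> [-7, -38, -49] -> [-7, -38, -49]
  [25, -9, 47, -42, 28, 37, 40, -41, 32] -> [-42, -41, -9, 25, 28, 32, 37, 40, 47] -> [-42, -41, -9] -> [-9, -41, -42] -> [-9, -41, -42]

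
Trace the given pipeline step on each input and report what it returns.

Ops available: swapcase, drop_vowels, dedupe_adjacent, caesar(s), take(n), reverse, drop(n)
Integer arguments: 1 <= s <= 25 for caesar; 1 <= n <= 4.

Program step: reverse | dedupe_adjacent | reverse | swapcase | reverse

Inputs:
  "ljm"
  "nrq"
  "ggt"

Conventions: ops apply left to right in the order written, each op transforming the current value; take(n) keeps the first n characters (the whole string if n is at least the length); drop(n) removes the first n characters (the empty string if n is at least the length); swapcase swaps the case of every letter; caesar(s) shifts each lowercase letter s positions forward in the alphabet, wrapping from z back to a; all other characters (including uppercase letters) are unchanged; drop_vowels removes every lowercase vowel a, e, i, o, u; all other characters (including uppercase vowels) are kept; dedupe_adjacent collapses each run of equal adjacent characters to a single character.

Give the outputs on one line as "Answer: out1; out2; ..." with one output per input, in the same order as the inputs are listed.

Execution, op by op:
  "ljm" -> "mjl" -> "mjl" -> "ljm" -> "LJM" -> "MJL"
  "nrq" -> "qrn" -> "qrn" -> "nrq" -> "NRQ" -> "QRN"
  "ggt" -> "tgg" -> "tg" -> "gt" -> "GT" -> "TG"

"MJL"; "QRN"; "TG"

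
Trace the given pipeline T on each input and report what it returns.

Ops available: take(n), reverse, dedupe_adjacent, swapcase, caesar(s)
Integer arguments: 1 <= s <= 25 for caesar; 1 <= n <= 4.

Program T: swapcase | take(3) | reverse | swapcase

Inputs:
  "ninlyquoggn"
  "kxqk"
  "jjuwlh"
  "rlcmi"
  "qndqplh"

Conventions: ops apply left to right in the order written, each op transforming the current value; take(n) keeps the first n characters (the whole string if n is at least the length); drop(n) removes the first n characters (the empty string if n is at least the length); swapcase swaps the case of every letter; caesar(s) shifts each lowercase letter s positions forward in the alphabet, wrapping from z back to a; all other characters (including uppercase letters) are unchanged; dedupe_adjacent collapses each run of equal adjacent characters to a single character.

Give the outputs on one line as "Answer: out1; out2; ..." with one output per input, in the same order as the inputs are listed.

"nin"; "qxk"; "ujj"; "clr"; "dnq"

Execution, op by op:
  "ninlyquoggn" -> "NINLYQUOGGN" -> "NIN" -> "NIN" -> "nin"
  "kxqk" -> "KXQK" -> "KXQ" -> "QXK" -> "qxk"
  "jjuwlh" -> "JJUWLH" -> "JJU" -> "UJJ" -> "ujj"
  "rlcmi" -> "RLCMI" -> "RLC" -> "CLR" -> "clr"
  "qndqplh" -> "QNDQPLH" -> "QND" -> "DNQ" -> "dnq"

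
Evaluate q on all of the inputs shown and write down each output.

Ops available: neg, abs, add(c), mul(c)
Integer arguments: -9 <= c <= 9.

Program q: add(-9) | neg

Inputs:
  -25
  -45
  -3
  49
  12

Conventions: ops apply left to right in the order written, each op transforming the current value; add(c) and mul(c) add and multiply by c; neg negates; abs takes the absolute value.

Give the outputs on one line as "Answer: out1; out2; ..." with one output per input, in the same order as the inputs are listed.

Execution, op by op:
  -25 -> -34 -> 34
  -45 -> -54 -> 54
  -3 -> -12 -> 12
  49 -> 40 -> -40
  12 -> 3 -> -3

34; 54; 12; -40; -3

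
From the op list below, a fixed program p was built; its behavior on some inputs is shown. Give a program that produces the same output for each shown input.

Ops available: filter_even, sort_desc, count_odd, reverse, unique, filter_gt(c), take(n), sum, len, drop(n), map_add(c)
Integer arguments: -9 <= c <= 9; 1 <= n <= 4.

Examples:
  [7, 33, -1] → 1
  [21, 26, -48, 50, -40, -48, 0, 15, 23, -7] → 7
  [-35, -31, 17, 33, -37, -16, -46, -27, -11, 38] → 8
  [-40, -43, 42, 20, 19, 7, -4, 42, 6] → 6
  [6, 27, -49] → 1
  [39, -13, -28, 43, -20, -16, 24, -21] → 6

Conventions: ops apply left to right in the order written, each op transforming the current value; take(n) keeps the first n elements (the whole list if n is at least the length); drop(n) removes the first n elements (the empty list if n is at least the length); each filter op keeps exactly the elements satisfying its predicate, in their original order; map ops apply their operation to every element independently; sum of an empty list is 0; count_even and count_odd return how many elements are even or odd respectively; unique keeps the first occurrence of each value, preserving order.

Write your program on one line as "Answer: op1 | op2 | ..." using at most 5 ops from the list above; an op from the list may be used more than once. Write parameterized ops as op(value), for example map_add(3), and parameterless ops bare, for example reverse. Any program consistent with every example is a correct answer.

unique | sort_desc | drop(2) | len

Check, running the answer program on each example:
  [7, 33, -1] -> [7, 33, -1] -> [33, 7, -1] -> [-1] -> 1
  [21, 26, -48, 50, -40, -48, 0, 15, 23, -7] -> [21, 26, -48, 50, -40, 0, 15, 23, -7] -> [50, 26, 23, 21, 15, 0, -7, -40, -48] -> [23, 21, 15, 0, -7, -40, -48] -> 7
  [-35, -31, 17, 33, -37, -16, -46, -27, -11, 38] -> [-35, -31, 17, 33, -37, -16, -46, -27, -11, 38] -> [38, 33, 17, -11, -16, -27, -31, -35, -37, -46] -> [17, -11, -16, -27, -31, -35, -37, -46] -> 8
  [-40, -43, 42, 20, 19, 7, -4, 42, 6] -> [-40, -43, 42, 20, 19, 7, -4, 6] -> [42, 20, 19, 7, 6, -4, -40, -43] -> [19, 7, 6, -4, -40, -43] -> 6
  [6, 27, -49] -> [6, 27, -49] -> [27, 6, -49] -> [-49] -> 1
  [39, -13, -28, 43, -20, -16, 24, -21] -> [39, -13, -28, 43, -20, -16, 24, -21] -> [43, 39, 24, -13, -16, -20, -21, -28] -> [24, -13, -16, -20, -21, -28] -> 6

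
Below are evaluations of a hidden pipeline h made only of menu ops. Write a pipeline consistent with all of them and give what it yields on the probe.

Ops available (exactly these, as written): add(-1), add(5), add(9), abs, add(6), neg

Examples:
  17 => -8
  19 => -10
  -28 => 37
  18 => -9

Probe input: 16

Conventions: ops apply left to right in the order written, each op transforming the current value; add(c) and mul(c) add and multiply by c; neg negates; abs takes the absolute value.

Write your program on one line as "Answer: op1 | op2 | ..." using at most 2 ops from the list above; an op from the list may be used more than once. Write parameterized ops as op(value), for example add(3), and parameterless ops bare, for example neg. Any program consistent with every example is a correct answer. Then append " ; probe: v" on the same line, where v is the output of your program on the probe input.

neg | add(9) ; probe: -7

Check, running the answer program on each example:
  17 -> -17 -> -8
  19 -> -19 -> -10
  -28 -> 28 -> 37
  18 -> -18 -> -9
  probe: 16 -> -16 -> -7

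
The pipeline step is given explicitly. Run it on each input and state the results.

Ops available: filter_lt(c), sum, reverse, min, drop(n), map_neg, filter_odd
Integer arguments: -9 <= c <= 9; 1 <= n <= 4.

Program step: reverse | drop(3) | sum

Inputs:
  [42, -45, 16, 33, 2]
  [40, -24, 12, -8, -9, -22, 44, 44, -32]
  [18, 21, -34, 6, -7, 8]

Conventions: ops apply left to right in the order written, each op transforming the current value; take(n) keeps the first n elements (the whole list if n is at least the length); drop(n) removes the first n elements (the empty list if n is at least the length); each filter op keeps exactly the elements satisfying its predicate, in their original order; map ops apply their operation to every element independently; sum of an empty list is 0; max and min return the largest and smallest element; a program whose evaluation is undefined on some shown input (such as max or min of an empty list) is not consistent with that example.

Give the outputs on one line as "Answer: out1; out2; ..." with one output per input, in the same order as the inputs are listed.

-3; -11; 5

Execution, op by op:
  [42, -45, 16, 33, 2] -> [2, 33, 16, -45, 42] -> [-45, 42] -> -3
  [40, -24, 12, -8, -9, -22, 44, 44, -32] -> [-32, 44, 44, -22, -9, -8, 12, -24, 40] -> [-22, -9, -8, 12, -24, 40] -> -11
  [18, 21, -34, 6, -7, 8] -> [8, -7, 6, -34, 21, 18] -> [-34, 21, 18] -> 5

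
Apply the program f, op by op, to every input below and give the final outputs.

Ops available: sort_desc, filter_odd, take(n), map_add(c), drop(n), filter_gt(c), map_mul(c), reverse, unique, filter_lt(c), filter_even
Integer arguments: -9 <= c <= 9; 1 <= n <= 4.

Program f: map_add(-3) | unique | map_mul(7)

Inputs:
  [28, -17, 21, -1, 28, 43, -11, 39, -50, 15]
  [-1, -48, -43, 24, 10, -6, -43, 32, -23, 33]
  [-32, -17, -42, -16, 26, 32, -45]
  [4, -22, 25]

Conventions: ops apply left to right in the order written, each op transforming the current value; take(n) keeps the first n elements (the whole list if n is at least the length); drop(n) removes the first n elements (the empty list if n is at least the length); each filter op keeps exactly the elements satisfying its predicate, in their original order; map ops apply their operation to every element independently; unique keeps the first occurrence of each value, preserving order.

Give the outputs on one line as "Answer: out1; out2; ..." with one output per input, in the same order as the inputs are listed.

Execution, op by op:
  [28, -17, 21, -1, 28, 43, -11, 39, -50, 15] -> [25, -20, 18, -4, 25, 40, -14, 36, -53, 12] -> [25, -20, 18, -4, 40, -14, 36, -53, 12] -> [175, -140, 126, -28, 280, -98, 252, -371, 84]
  [-1, -48, -43, 24, 10, -6, -43, 32, -23, 33] -> [-4, -51, -46, 21, 7, -9, -46, 29, -26, 30] -> [-4, -51, -46, 21, 7, -9, 29, -26, 30] -> [-28, -357, -322, 147, 49, -63, 203, -182, 210]
  [-32, -17, -42, -16, 26, 32, -45] -> [-35, -20, -45, -19, 23, 29, -48] -> [-35, -20, -45, -19, 23, 29, -48] -> [-245, -140, -315, -133, 161, 203, -336]
  [4, -22, 25] -> [1, -25, 22] -> [1, -25, 22] -> [7, -175, 154]

[175, -140, 126, -28, 280, -98, 252, -371, 84]; [-28, -357, -322, 147, 49, -63, 203, -182, 210]; [-245, -140, -315, -133, 161, 203, -336]; [7, -175, 154]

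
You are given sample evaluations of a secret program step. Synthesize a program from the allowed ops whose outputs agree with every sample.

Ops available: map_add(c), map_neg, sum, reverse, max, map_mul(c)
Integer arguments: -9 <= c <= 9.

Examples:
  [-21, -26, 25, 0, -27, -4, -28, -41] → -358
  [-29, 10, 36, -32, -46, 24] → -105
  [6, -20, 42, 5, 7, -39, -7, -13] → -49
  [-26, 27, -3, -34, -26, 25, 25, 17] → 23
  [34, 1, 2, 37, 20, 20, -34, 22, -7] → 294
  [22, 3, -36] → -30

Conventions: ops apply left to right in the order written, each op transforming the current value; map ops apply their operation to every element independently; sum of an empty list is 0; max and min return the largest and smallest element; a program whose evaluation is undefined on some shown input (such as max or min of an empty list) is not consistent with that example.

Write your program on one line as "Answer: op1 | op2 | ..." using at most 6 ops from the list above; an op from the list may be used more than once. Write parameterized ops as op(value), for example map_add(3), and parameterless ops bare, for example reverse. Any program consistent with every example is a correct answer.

reverse | map_neg | map_mul(-3) | map_add(1) | sum

Check, running the answer program on each example:
  [-21, -26, 25, 0, -27, -4, -28, -41] -> [-41, -28, -4, -27, 0, 25, -26, -21] -> [41, 28, 4, 27, 0, -25, 26, 21] -> [-123, -84, -12, -81, 0, 75, -78, -63] -> [-122, -83, -11, -80, 1, 76, -77, -62] -> -358
  [-29, 10, 36, -32, -46, 24] -> [24, -46, -32, 36, 10, -29] -> [-24, 46, 32, -36, -10, 29] -> [72, -138, -96, 108, 30, -87] -> [73, -137, -95, 109, 31, -86] -> -105
  [6, -20, 42, 5, 7, -39, -7, -13] -> [-13, -7, -39, 7, 5, 42, -20, 6] -> [13, 7, 39, -7, -5, -42, 20, -6] -> [-39, -21, -117, 21, 15, 126, -60, 18] -> [-38, -20, -116, 22, 16, 127, -59, 19] -> -49
  [-26, 27, -3, -34, -26, 25, 25, 17] -> [17, 25, 25, -26, -34, -3, 27, -26] -> [-17, -25, -25, 26, 34, 3, -27, 26] -> [51, 75, 75, -78, -102, -9, 81, -78] -> [52, 76, 76, -77, -101, -8, 82, -77] -> 23
  [34, 1, 2, 37, 20, 20, -34, 22, -7] -> [-7, 22, -34, 20, 20, 37, 2, 1, 34] -> [7, -22, 34, -20, -20, -37, -2, -1, -34] -> [-21, 66, -102, 60, 60, 111, 6, 3, 102] -> [-20, 67, -101, 61, 61, 112, 7, 4, 103] -> 294
  [22, 3, -36] -> [-36, 3, 22] -> [36, -3, -22] -> [-108, 9, 66] -> [-107, 10, 67] -> -30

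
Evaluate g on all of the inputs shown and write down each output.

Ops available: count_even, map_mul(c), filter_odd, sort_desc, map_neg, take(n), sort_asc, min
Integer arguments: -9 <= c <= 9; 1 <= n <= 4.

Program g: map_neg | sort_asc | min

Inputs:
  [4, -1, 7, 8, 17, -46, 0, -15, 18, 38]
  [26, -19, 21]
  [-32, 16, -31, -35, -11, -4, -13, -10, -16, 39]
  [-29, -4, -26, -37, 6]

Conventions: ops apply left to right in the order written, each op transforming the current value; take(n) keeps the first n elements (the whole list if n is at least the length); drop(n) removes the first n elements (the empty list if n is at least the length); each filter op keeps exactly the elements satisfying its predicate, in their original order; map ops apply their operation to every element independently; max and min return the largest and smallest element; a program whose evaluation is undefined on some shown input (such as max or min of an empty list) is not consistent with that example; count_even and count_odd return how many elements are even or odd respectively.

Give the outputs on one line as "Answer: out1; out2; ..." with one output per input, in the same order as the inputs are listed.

-38; -26; -39; -6

Execution, op by op:
  [4, -1, 7, 8, 17, -46, 0, -15, 18, 38] -> [-4, 1, -7, -8, -17, 46, 0, 15, -18, -38] -> [-38, -18, -17, -8, -7, -4, 0, 1, 15, 46] -> -38
  [26, -19, 21] -> [-26, 19, -21] -> [-26, -21, 19] -> -26
  [-32, 16, -31, -35, -11, -4, -13, -10, -16, 39] -> [32, -16, 31, 35, 11, 4, 13, 10, 16, -39] -> [-39, -16, 4, 10, 11, 13, 16, 31, 32, 35] -> -39
  [-29, -4, -26, -37, 6] -> [29, 4, 26, 37, -6] -> [-6, 4, 26, 29, 37] -> -6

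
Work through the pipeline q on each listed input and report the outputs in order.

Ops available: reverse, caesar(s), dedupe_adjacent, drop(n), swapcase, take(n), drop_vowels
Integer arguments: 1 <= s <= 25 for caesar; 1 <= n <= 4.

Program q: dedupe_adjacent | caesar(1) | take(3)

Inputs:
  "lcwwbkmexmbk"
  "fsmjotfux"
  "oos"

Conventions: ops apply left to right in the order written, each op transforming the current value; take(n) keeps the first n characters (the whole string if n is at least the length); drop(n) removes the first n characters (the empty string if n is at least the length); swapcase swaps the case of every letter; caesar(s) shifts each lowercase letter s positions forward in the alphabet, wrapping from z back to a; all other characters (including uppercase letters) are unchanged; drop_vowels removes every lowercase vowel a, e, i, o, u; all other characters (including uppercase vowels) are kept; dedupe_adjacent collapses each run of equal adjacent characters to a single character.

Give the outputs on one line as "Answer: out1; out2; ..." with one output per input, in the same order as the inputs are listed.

"mdx"; "gtn"; "pt"

Execution, op by op:
  "lcwwbkmexmbk" -> "lcwbkmexmbk" -> "mdxclnfyncl" -> "mdx"
  "fsmjotfux" -> "fsmjotfux" -> "gtnkpugvy" -> "gtn"
  "oos" -> "os" -> "pt" -> "pt"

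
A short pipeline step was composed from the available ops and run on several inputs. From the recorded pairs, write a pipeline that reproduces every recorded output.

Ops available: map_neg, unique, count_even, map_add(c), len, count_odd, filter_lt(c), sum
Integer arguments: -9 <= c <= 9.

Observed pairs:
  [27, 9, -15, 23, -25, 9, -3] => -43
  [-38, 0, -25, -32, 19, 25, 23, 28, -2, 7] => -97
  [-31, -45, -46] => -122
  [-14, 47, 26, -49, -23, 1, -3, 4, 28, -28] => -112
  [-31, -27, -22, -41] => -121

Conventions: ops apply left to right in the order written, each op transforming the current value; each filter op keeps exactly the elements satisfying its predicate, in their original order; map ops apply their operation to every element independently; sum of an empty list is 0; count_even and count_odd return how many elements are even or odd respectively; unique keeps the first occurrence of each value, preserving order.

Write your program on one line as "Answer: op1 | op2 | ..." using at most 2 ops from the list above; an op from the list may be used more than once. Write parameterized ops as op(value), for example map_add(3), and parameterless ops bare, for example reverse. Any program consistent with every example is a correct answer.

filter_lt(5) | sum

Check, running the answer program on each example:
  [27, 9, -15, 23, -25, 9, -3] -> [-15, -25, -3] -> -43
  [-38, 0, -25, -32, 19, 25, 23, 28, -2, 7] -> [-38, 0, -25, -32, -2] -> -97
  [-31, -45, -46] -> [-31, -45, -46] -> -122
  [-14, 47, 26, -49, -23, 1, -3, 4, 28, -28] -> [-14, -49, -23, 1, -3, 4, -28] -> -112
  [-31, -27, -22, -41] -> [-31, -27, -22, -41] -> -121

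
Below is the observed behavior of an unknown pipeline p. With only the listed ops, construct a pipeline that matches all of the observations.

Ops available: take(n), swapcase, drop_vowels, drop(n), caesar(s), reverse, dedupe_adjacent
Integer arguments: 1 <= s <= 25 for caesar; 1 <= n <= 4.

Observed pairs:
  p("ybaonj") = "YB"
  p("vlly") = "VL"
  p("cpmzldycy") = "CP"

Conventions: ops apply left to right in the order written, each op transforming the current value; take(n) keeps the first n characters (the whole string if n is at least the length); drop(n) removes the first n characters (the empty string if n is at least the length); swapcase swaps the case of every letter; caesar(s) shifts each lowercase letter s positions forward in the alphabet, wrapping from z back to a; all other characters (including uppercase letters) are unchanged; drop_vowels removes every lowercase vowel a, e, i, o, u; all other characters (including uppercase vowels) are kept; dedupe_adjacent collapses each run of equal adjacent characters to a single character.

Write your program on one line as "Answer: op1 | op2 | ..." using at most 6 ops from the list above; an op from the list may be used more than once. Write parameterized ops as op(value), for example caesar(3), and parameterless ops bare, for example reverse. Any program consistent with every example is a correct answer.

reverse | drop_vowels | reverse | dedupe_adjacent | take(2) | swapcase

Check, running the answer program on each example:
  "ybaonj" -> "jnoaby" -> "jnby" -> "ybnj" -> "ybnj" -> "yb" -> "YB"
  "vlly" -> "yllv" -> "yllv" -> "vlly" -> "vly" -> "vl" -> "VL"
  "cpmzldycy" -> "ycydlzmpc" -> "ycydlzmpc" -> "cpmzldycy" -> "cpmzldycy" -> "cp" -> "CP"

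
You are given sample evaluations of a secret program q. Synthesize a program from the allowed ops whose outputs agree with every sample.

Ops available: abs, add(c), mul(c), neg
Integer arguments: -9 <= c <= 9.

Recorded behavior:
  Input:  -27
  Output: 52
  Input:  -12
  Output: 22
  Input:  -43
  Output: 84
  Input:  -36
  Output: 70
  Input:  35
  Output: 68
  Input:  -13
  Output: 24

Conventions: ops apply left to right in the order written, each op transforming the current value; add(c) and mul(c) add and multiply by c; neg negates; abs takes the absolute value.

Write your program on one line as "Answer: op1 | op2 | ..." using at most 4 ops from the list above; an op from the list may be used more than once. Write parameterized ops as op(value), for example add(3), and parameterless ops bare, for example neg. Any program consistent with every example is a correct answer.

abs | mul(-2) | add(2) | neg

Check, running the answer program on each example:
  -27 -> 27 -> -54 -> -52 -> 52
  -12 -> 12 -> -24 -> -22 -> 22
  -43 -> 43 -> -86 -> -84 -> 84
  -36 -> 36 -> -72 -> -70 -> 70
  35 -> 35 -> -70 -> -68 -> 68
  -13 -> 13 -> -26 -> -24 -> 24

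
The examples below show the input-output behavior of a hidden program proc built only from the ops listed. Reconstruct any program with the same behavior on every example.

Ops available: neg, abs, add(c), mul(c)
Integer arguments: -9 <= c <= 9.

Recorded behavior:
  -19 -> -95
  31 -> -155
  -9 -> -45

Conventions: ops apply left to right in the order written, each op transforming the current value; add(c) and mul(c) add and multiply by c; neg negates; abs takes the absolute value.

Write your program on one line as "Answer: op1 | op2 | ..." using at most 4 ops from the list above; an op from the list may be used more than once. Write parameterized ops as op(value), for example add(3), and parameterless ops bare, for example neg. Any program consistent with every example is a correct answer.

abs | neg | mul(5)

Check, running the answer program on each example:
  -19 -> 19 -> -19 -> -95
  31 -> 31 -> -31 -> -155
  -9 -> 9 -> -9 -> -45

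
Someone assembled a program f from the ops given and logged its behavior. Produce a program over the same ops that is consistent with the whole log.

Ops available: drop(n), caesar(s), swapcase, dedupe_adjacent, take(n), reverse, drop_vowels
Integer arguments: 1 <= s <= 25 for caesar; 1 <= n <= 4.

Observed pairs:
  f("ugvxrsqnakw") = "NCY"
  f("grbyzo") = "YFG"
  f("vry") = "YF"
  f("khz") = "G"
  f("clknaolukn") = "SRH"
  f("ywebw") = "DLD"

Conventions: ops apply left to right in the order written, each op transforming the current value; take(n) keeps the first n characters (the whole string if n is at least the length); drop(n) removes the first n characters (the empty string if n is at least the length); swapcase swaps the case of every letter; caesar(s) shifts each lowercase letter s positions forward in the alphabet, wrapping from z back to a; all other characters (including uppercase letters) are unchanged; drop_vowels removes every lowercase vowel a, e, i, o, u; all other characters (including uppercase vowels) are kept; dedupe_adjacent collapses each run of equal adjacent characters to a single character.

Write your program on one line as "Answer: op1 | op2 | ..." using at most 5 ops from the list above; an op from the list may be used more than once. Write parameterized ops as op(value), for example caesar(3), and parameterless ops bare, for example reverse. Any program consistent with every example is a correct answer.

caesar(7) | drop_vowels | take(4) | swapcase | drop(1)

Check, running the answer program on each example:
  "ugvxrsqnakw" -> "bnceyzxuhrd" -> "bncyzxhrd" -> "bncy" -> "BNCY" -> "NCY"
  "grbyzo" -> "nyifgv" -> "nyfgv" -> "nyfg" -> "NYFG" -> "YFG"
  "vry" -> "cyf" -> "cyf" -> "cyf" -> "CYF" -> "YF"
  "khz" -> "rog" -> "rg" -> "rg" -> "RG" -> "G"
  "clknaolukn" -> "jsruhvsbru" -> "jsrhvsbr" -> "jsrh" -> "JSRH" -> "SRH"
  "ywebw" -> "fdlid" -> "fdld" -> "fdld" -> "FDLD" -> "DLD"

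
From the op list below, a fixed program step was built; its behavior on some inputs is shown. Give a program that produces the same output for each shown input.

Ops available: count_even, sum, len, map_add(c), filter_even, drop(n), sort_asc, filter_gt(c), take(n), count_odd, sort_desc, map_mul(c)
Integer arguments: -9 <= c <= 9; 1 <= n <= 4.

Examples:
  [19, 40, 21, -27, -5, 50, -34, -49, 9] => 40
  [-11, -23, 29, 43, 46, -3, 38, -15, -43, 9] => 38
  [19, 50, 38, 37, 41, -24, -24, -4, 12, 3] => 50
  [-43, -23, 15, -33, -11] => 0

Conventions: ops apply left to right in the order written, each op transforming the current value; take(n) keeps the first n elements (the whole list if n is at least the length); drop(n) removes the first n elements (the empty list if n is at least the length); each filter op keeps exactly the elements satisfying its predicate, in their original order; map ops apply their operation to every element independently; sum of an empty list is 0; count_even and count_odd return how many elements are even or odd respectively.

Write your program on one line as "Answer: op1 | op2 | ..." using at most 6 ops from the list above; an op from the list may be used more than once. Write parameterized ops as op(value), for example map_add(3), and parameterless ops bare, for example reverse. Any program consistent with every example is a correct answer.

sort_desc | drop(1) | filter_gt(0) | filter_even | sum

Check, running the answer program on each example:
  [19, 40, 21, -27, -5, 50, -34, -49, 9] -> [50, 40, 21, 19, 9, -5, -27, -34, -49] -> [40, 21, 19, 9, -5, -27, -34, -49] -> [40, 21, 19, 9] -> [40] -> 40
  [-11, -23, 29, 43, 46, -3, 38, -15, -43, 9] -> [46, 43, 38, 29, 9, -3, -11, -15, -23, -43] -> [43, 38, 29, 9, -3, -11, -15, -23, -43] -> [43, 38, 29, 9] -> [38] -> 38
  [19, 50, 38, 37, 41, -24, -24, -4, 12, 3] -> [50, 41, 38, 37, 19, 12, 3, -4, -24, -24] -> [41, 38, 37, 19, 12, 3, -4, -24, -24] -> [41, 38, 37, 19, 12, 3] -> [38, 12] -> 50
  [-43, -23, 15, -33, -11] -> [15, -11, -23, -33, -43] -> [-11, -23, -33, -43] -> [] -> [] -> 0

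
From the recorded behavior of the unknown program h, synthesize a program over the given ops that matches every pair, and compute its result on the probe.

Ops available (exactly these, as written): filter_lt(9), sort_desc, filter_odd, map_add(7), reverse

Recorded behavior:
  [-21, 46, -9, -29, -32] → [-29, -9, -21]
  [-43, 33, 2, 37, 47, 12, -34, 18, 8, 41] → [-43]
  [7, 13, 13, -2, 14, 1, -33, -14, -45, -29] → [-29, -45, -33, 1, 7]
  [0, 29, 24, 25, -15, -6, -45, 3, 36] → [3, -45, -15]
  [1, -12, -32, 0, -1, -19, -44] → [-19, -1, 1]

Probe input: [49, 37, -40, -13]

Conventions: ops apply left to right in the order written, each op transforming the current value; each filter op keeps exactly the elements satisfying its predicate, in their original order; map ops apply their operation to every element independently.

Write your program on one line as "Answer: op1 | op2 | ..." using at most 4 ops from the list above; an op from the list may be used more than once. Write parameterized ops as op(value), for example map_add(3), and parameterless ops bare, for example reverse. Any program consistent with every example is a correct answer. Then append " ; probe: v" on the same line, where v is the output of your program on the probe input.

filter_odd | filter_lt(9) | reverse ; probe: [-13]

Check, running the answer program on each example:
  [-21, 46, -9, -29, -32] -> [-21, -9, -29] -> [-21, -9, -29] -> [-29, -9, -21]
  [-43, 33, 2, 37, 47, 12, -34, 18, 8, 41] -> [-43, 33, 37, 47, 41] -> [-43] -> [-43]
  [7, 13, 13, -2, 14, 1, -33, -14, -45, -29] -> [7, 13, 13, 1, -33, -45, -29] -> [7, 1, -33, -45, -29] -> [-29, -45, -33, 1, 7]
  [0, 29, 24, 25, -15, -6, -45, 3, 36] -> [29, 25, -15, -45, 3] -> [-15, -45, 3] -> [3, -45, -15]
  [1, -12, -32, 0, -1, -19, -44] -> [1, -1, -19] -> [1, -1, -19] -> [-19, -1, 1]
  probe: [49, 37, -40, -13] -> [49, 37, -13] -> [-13] -> [-13]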